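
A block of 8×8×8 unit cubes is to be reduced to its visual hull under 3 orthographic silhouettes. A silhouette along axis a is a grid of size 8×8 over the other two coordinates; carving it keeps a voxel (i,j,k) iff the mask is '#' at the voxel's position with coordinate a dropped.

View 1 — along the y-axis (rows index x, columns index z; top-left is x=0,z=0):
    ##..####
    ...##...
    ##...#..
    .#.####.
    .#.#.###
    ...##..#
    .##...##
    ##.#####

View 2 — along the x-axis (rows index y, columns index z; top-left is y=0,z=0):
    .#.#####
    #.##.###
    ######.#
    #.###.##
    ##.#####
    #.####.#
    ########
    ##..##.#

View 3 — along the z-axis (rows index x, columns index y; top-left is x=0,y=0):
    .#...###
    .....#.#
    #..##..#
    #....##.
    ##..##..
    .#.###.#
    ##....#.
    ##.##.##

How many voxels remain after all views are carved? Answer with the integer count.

remaining voxels: 119

start: 8×8×8 = 512 voxels
carve view 1 (along y, XZ-mask fill 35/64): 280 voxels remain
carve view 2 (along x, YZ-mask fill 51/64): 226 voxels remain
carve view 3 (along z, XY-mask fill 31/64): 119 voxels remain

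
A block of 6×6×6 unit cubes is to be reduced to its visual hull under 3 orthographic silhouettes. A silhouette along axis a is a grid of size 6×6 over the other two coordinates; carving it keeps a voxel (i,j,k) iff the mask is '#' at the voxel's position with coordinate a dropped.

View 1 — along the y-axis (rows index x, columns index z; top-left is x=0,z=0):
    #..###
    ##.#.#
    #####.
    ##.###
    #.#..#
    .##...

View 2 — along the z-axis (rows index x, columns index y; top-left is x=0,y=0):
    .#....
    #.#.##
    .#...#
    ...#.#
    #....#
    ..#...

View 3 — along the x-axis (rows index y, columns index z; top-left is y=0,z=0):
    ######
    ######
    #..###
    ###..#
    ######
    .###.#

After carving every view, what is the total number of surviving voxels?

full grid |V| = 216
V1 y: intersect with XZ mask (23 set) -- 138 left
V2 z: intersect with XY mask (12 set) -- 48 left
V3 x: intersect with YZ mask (30 set) -- 37 left

37 voxels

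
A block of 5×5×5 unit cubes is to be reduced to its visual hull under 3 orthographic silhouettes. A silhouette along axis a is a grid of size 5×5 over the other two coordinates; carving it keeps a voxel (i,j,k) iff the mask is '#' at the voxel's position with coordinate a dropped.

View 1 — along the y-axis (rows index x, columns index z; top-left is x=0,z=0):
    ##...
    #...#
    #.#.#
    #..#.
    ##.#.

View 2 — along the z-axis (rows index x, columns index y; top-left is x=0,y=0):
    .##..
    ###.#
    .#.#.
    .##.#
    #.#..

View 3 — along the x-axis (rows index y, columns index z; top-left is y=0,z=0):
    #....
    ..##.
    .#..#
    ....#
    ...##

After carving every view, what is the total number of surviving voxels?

|visual hull| = 10

start: 5×5×5 = 125 voxels
carve view 1 (along y, XZ-mask fill 12/25): 60 voxels remain
carve view 2 (along z, XY-mask fill 13/25): 30 voxels remain
carve view 3 (along x, YZ-mask fill 8/25): 10 voxels remain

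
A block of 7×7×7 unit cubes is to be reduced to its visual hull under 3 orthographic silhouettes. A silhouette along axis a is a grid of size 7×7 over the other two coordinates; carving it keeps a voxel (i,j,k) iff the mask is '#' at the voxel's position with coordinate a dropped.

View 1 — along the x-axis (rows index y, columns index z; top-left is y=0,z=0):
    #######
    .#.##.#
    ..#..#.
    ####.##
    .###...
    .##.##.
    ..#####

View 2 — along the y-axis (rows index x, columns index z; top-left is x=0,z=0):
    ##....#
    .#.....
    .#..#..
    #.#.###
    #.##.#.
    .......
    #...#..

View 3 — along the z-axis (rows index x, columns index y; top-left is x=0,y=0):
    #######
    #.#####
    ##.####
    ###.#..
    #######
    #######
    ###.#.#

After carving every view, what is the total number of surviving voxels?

start: 7×7×7 = 343 voxels
V1 x: intersect with YZ mask (31 set) -- 217 left
V2 y: intersect with XZ mask (17 set) -- 70 left
V3 z: intersect with XY mask (42 set) -- 56 left

remaining voxels: 56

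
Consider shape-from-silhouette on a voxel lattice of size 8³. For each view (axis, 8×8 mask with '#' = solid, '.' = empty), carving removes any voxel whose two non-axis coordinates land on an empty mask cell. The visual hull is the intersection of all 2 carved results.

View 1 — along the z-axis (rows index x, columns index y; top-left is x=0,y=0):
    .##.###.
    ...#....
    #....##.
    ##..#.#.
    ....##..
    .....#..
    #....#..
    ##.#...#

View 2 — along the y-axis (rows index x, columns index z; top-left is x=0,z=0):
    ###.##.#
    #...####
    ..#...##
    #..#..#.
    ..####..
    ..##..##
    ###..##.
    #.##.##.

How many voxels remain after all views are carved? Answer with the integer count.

full grid |V| = 512
carve view 1 (along z, XY-mask fill 22/64): 176 voxels remain
carve view 2 (along y, XZ-mask fill 35/64): 98 voxels remain

|visual hull| = 98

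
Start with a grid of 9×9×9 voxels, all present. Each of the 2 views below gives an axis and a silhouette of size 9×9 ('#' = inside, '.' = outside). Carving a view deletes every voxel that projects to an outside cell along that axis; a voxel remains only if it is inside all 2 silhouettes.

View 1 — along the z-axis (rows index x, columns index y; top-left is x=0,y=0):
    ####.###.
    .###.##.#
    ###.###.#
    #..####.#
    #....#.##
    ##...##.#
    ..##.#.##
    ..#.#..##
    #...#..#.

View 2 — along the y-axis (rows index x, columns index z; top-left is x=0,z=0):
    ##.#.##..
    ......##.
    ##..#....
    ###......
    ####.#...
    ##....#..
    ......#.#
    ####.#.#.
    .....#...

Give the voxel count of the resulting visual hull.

voxel count = 158

start: 9×9×9 = 729 voxels
V1 z: intersect with XY mask (47 set) -- 423 left
V2 y: intersect with XZ mask (30 set) -- 158 left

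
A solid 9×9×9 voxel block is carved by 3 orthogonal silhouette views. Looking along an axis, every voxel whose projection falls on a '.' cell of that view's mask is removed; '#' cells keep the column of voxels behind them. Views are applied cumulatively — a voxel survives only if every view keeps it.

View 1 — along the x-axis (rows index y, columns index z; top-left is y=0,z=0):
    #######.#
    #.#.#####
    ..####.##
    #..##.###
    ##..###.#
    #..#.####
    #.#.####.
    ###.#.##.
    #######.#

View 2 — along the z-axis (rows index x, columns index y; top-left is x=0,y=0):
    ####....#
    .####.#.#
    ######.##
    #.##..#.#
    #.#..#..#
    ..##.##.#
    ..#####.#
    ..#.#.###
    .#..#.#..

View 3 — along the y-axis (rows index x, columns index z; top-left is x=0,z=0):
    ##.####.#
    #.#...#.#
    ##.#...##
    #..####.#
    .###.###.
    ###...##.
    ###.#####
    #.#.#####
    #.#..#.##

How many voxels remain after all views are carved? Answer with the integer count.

full grid |V| = 729
[1] x-view keeps 59 columns → grid now 531
[2] z-view keeps 47 columns → grid now 310
[3] y-view keeps 53 columns → grid now 207

voxel count = 207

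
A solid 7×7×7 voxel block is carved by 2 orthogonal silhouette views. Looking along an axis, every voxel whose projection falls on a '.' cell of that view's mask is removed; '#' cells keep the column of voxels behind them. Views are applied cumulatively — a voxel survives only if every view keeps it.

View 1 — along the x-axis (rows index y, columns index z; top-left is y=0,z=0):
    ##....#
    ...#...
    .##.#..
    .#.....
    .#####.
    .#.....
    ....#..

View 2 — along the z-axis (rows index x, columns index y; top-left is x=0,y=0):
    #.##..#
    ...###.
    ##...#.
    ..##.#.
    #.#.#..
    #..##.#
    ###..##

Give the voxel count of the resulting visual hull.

voxel count = 55

before carving: 343 voxels (7×7×7)
carve view 1 (along x, YZ-mask fill 15/49): 105 voxels remain
carve view 2 (along z, XY-mask fill 25/49): 55 voxels remain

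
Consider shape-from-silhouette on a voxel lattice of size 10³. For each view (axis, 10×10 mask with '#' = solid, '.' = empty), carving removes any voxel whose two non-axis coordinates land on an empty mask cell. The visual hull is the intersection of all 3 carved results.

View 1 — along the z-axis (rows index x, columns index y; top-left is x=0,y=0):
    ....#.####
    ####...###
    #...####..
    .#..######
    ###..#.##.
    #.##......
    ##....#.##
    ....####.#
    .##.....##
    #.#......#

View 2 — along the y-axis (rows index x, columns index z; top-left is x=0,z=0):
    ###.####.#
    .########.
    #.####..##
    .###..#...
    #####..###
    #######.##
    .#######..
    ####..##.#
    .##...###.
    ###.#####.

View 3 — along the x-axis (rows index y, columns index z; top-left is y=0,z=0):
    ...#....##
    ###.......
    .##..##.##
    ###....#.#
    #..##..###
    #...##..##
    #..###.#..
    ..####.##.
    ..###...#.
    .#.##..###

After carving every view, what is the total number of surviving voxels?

voxel count = 164

before carving: 1000 voxels (10×10×10)
carve view 1 (along z, XY-mask fill 50/100): 500 voxels remain
carve view 2 (along y, XZ-mask fill 71/100): 348 voxels remain
carve view 3 (along x, YZ-mask fill 49/100): 164 voxels remain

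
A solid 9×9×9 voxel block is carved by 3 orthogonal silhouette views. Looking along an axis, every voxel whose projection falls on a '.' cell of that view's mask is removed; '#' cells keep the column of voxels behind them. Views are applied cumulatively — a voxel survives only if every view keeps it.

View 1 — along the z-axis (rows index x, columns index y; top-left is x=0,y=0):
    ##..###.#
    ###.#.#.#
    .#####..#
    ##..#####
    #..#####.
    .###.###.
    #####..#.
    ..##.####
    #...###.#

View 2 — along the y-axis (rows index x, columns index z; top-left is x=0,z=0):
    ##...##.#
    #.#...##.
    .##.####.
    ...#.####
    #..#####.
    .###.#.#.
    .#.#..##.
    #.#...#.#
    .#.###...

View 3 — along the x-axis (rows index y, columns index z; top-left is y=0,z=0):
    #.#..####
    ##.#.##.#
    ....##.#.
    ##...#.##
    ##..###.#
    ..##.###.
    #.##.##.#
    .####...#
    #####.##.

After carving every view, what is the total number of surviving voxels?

start: 9×9×9 = 729 voxels
  1. axis=2 (XY plane), |mask|=54  ⇒  voxels=486
  2. axis=1 (XZ plane), |mask|=43  ⇒  voxels=259
  3. axis=0 (YZ plane), |mask|=49  ⇒  voxels=160

160 voxels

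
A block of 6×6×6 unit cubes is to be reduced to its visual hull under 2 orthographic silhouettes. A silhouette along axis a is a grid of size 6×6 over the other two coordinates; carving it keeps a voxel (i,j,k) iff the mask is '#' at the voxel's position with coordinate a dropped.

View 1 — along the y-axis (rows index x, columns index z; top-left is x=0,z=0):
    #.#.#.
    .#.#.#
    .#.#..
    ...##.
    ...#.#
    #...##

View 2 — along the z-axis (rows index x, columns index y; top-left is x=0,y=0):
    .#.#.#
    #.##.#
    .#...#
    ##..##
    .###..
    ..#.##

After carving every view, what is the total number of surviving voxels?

initial block: 6^3 = 216
step 1: project along y, AND mask (15/36) → |grid| = 90
step 2: project along z, AND mask (19/36) → |grid| = 48

48 voxels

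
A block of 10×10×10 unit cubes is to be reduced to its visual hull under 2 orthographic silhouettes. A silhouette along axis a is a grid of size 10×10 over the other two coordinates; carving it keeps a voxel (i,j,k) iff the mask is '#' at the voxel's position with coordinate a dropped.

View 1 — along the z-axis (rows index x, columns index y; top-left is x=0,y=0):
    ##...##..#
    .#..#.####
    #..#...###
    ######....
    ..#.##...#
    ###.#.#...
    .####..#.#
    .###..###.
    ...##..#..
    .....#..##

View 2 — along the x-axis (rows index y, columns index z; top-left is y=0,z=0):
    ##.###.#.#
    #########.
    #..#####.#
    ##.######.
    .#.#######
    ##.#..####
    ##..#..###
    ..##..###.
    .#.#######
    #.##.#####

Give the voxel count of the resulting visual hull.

start: 10×10×10 = 1000 voxels
[1] z-view keeps 49 columns → grid now 490
[2] x-view keeps 73 columns → grid now 362

|visual hull| = 362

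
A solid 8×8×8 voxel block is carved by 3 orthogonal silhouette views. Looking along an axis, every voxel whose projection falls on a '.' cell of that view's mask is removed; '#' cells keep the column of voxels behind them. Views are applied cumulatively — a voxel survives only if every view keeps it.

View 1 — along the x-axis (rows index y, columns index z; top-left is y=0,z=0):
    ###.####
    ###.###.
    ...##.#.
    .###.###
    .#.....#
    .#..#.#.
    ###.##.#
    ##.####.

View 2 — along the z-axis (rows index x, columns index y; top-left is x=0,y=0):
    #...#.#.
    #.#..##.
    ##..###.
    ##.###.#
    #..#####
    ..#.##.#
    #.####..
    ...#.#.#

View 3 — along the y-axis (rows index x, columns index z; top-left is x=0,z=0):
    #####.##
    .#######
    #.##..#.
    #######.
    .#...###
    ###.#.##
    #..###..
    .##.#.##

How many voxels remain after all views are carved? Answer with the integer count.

|visual hull| = 113

full grid |V| = 512
after view 1 [x-axis, 39 of 64 cells solid] → remaining = 312
after view 2 [z-axis, 36 of 64 cells solid] → remaining = 168
after view 3 [y-axis, 44 of 64 cells solid] → remaining = 113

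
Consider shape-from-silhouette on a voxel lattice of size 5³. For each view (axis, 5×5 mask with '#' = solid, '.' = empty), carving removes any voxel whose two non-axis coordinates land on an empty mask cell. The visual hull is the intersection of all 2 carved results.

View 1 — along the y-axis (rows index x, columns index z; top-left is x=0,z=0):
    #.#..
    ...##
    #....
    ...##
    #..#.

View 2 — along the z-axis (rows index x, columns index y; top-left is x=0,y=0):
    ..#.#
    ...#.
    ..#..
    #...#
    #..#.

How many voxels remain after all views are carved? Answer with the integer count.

initial block: 5^3 = 125
carve view 1 (along y, XZ-mask fill 9/25): 45 voxels remain
carve view 2 (along z, XY-mask fill 8/25): 15 voxels remain

voxel count = 15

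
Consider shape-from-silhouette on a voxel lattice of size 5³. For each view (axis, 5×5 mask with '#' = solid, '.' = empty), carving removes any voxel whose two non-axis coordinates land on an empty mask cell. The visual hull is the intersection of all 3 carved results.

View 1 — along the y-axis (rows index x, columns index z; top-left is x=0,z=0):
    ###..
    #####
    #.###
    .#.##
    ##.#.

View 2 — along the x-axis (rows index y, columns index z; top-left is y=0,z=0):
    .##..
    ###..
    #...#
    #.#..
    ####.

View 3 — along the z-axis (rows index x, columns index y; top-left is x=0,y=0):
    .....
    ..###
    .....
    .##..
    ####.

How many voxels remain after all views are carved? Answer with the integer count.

initial block: 5^3 = 125
carve view 1 (along y, XZ-mask fill 18/25): 90 voxels remain
carve view 2 (along x, YZ-mask fill 13/25): 47 voxels remain
carve view 3 (along z, XY-mask fill 9/25): 15 voxels remain

15 voxels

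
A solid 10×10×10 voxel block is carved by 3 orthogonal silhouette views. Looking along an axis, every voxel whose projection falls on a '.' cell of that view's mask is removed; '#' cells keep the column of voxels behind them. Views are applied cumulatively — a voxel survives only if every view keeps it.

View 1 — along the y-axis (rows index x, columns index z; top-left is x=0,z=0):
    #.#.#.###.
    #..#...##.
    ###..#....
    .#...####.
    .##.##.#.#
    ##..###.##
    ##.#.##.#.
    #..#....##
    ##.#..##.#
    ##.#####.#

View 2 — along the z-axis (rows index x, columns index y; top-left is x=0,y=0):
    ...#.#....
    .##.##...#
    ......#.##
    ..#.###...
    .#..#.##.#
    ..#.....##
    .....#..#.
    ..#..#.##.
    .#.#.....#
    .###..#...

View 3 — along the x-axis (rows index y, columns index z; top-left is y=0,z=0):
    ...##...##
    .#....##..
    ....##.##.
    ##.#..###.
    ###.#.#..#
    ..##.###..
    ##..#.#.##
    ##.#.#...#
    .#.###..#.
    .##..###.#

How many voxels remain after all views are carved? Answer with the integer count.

start: 10×10×10 = 1000 voxels
after view 1 [y-axis, 56 of 100 cells solid] → remaining = 560
after view 2 [z-axis, 35 of 100 cells solid] → remaining = 193
after view 3 [x-axis, 50 of 100 cells solid] → remaining = 102

voxel count = 102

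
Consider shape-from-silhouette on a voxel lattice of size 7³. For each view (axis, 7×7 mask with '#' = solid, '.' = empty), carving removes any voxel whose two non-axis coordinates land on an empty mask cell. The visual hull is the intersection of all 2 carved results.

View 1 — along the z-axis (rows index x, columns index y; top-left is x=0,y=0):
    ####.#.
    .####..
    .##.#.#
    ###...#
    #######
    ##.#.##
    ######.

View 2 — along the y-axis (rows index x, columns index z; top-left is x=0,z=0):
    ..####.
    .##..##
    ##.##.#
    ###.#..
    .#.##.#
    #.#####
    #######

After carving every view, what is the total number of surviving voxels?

voxel count = 172

start: 7×7×7 = 343 voxels
V1 z: intersect with XY mask (35 set) -- 245 left
V2 y: intersect with XZ mask (34 set) -- 172 left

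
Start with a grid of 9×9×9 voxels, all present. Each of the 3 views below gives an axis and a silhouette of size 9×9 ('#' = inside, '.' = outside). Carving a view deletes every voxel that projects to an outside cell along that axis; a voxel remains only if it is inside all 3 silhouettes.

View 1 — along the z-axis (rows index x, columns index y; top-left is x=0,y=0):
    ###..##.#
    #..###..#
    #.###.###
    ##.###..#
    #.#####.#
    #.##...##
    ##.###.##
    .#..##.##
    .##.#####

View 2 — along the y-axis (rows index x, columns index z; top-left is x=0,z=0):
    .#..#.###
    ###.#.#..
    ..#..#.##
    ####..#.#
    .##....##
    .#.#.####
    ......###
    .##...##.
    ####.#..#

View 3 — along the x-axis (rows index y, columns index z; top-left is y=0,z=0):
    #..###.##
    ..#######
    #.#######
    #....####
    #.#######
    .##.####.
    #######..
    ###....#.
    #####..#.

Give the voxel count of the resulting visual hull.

|visual hull| = 175

initial block: 9^3 = 729
[1] z-view keeps 55 columns → grid now 495
[2] y-view keeps 43 columns → grid now 260
[3] x-view keeps 57 columns → grid now 175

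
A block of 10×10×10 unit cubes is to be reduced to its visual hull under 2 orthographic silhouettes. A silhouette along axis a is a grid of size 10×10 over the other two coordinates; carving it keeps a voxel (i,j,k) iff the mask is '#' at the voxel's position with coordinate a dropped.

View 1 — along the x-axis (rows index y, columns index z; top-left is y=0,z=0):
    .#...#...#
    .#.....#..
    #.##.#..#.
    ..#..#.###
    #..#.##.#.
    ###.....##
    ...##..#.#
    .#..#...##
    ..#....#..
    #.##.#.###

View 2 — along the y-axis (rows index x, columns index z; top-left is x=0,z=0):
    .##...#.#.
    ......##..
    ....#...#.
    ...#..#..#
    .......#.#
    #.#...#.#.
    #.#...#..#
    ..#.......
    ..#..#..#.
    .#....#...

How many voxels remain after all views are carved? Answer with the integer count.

initial block: 10^3 = 1000
V1 x: intersect with YZ mask (42 set) -- 420 left
V2 y: intersect with XZ mask (27 set) -- 110 left

110 voxels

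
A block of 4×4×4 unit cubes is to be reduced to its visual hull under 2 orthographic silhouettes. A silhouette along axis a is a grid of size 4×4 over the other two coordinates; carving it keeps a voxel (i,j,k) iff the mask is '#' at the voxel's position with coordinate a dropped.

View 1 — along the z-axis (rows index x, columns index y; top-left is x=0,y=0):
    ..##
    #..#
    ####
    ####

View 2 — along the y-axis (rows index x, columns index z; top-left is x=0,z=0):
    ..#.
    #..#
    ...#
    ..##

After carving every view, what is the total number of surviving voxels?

18 voxels

full grid |V| = 64
V1 z: intersect with XY mask (12 set) -- 48 left
V2 y: intersect with XZ mask (6 set) -- 18 left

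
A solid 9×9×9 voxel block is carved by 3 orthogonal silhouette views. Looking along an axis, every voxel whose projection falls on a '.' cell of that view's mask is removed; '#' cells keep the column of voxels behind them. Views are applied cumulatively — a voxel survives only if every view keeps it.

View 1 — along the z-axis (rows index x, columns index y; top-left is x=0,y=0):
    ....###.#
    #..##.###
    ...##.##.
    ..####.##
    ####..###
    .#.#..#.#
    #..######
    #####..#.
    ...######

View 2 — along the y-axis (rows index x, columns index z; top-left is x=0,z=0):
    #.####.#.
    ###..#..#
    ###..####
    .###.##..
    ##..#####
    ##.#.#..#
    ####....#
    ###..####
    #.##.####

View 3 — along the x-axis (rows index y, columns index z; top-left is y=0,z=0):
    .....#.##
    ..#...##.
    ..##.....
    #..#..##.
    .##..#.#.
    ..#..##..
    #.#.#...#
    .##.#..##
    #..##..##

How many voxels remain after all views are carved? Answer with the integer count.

initial block: 9^3 = 729
V1 z: intersect with XY mask (50 set) -- 450 left
V2 y: intersect with XZ mask (54 set) -- 300 left
V3 x: intersect with YZ mask (33 set) -- 132 left

|visual hull| = 132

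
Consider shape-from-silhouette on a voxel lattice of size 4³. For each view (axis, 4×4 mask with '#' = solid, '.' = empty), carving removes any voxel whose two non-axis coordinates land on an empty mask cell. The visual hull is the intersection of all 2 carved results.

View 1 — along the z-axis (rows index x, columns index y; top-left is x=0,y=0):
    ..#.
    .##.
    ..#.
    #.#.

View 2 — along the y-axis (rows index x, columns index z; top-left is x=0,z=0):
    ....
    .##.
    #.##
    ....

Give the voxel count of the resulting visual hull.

initial block: 4^3 = 64
[1] z-view keeps 6 columns → grid now 24
[2] y-view keeps 5 columns → grid now 7

7 voxels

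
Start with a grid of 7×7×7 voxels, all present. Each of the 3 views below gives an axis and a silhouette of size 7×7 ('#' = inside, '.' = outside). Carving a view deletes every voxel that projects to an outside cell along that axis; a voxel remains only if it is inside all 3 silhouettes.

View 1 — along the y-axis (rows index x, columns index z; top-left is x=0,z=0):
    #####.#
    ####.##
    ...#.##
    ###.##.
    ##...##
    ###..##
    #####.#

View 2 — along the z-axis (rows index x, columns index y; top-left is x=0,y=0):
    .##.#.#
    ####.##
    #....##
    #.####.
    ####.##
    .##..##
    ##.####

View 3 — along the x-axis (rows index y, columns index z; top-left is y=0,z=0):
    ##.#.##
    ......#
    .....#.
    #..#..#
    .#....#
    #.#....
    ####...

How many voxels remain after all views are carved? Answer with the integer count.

before carving: 343 voxels (7×7×7)
step 1: project along y, AND mask (35/49) → |grid| = 245
step 2: project along z, AND mask (34/49) → |grid| = 174
step 3: project along x, AND mask (18/49) → |grid| = 69

|visual hull| = 69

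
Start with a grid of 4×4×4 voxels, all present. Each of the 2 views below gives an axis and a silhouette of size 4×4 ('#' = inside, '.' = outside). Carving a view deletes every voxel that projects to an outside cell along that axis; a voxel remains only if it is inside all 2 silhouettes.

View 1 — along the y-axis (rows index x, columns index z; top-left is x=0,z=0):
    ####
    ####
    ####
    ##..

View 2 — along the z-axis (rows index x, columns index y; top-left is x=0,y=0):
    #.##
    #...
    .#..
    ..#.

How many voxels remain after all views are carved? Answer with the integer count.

before carving: 64 voxels (4×4×4)
V1 y: intersect with XZ mask (14 set) -- 56 left
V2 z: intersect with XY mask (6 set) -- 22 left

22 voxels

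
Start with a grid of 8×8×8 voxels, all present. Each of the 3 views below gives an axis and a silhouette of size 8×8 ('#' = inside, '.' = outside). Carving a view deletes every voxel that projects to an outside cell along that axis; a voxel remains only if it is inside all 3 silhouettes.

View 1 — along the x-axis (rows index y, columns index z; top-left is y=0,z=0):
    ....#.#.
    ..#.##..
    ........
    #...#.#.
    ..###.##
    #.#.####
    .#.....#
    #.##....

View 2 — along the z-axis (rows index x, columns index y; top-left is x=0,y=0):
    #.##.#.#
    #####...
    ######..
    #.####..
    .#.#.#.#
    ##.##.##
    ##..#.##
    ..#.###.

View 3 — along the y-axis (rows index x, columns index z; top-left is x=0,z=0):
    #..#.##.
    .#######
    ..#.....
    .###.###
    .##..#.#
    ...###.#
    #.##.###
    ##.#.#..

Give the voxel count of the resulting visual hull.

full grid |V| = 512
step 1: project along x, AND mask (24/64) → |grid| = 192
step 2: project along z, AND mask (40/64) → |grid| = 123
step 3: project along y, AND mask (36/64) → |grid| = 63

|visual hull| = 63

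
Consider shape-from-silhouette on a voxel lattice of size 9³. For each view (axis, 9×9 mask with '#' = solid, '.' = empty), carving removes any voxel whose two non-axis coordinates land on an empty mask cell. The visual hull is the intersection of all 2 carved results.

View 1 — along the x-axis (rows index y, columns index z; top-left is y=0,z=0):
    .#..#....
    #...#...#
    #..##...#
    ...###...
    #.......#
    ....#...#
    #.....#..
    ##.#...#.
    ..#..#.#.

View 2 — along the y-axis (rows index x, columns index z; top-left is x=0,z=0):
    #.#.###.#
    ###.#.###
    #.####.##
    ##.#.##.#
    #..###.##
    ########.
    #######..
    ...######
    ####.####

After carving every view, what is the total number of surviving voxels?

remaining voxels: 175

start: 9×9×9 = 729 voxels
V1 x: intersect with YZ mask (25 set) -- 225 left
V2 y: intersect with XZ mask (61 set) -- 175 left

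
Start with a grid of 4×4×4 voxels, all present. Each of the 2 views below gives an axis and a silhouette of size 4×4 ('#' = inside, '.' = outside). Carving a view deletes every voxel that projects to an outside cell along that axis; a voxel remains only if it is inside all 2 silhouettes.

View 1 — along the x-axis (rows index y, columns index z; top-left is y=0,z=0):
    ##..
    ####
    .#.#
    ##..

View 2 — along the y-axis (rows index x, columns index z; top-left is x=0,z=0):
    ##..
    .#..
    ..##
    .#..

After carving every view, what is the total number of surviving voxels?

full grid |V| = 64
carve view 1 (along x, YZ-mask fill 10/16): 40 voxels remain
carve view 2 (along y, XZ-mask fill 6/16): 18 voxels remain

remaining voxels: 18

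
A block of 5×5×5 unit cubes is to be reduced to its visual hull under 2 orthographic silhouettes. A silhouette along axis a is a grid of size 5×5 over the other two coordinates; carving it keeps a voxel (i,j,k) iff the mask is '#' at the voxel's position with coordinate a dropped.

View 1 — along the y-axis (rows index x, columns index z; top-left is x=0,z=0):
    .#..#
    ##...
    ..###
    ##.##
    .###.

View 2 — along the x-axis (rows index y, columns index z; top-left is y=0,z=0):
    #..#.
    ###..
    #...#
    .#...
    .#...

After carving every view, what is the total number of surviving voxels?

26 voxels

full grid |V| = 125
[1] y-view keeps 14 columns → grid now 70
[2] x-view keeps 9 columns → grid now 26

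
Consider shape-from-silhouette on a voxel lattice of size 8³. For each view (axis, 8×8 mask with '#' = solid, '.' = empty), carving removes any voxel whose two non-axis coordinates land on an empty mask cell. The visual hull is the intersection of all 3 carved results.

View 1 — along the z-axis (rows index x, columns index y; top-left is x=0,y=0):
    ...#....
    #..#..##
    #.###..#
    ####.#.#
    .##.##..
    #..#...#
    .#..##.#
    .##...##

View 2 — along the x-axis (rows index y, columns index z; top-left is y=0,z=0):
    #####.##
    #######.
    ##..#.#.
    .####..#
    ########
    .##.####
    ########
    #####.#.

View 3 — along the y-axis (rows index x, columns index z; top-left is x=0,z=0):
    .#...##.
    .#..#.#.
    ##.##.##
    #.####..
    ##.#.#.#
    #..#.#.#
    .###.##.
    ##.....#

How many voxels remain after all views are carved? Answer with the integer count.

initial block: 8^3 = 512
[1] z-view keeps 31 columns → grid now 248
[2] x-view keeps 51 columns → grid now 191
[3] y-view keeps 34 columns → grid now 106

|visual hull| = 106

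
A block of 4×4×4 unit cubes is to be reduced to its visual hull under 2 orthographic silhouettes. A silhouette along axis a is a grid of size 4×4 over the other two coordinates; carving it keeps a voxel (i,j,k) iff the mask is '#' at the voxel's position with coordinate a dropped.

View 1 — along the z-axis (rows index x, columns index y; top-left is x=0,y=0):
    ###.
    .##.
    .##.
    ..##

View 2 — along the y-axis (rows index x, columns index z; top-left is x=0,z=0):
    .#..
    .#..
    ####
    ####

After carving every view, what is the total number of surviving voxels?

21 voxels

start: 4×4×4 = 64 voxels
after view 1 [z-axis, 9 of 16 cells solid] → remaining = 36
after view 2 [y-axis, 10 of 16 cells solid] → remaining = 21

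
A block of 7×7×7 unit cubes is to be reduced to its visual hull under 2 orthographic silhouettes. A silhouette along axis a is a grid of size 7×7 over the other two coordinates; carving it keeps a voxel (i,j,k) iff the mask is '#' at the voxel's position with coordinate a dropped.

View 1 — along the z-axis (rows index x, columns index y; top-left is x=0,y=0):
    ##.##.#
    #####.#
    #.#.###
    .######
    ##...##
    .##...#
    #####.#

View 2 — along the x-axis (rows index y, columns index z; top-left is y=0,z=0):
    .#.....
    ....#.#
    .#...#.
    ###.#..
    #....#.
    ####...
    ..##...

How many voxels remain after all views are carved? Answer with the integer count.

79 voxels

full grid |V| = 343
carve view 1 (along z, XY-mask fill 35/49): 245 voxels remain
carve view 2 (along x, YZ-mask fill 17/49): 79 voxels remain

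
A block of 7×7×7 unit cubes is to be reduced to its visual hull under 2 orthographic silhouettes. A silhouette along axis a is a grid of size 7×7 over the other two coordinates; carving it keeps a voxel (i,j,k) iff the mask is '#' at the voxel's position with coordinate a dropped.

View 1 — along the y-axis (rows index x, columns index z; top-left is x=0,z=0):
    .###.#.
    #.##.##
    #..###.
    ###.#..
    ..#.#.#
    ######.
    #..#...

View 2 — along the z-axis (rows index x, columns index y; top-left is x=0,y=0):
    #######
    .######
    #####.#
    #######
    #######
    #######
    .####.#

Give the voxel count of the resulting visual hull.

start: 7×7×7 = 343 voxels
[1] y-view keeps 28 columns → grid now 196
[2] z-view keeps 45 columns → grid now 183

remaining voxels: 183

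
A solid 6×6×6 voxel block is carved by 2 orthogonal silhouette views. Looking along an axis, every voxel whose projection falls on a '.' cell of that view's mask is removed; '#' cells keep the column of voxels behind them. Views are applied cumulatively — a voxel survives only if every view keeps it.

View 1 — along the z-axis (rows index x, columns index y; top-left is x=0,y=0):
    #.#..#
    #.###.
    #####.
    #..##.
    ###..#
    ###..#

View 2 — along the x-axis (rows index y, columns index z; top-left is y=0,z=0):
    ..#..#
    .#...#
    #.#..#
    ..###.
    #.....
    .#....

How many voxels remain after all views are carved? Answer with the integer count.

voxel count = 48

start: 6×6×6 = 216 voxels
after view 1 [z-axis, 23 of 36 cells solid] → remaining = 138
after view 2 [x-axis, 12 of 36 cells solid] → remaining = 48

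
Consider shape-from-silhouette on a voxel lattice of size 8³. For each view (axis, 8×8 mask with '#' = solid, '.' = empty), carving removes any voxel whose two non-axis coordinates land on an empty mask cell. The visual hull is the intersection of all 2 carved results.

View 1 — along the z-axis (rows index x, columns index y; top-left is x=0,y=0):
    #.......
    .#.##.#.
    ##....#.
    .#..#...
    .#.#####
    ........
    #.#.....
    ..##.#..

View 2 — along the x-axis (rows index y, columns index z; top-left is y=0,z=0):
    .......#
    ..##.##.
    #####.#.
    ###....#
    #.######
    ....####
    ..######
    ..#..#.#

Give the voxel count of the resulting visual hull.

before carving: 512 voxels (8×8×8)
  1. axis=2 (XY plane), |mask|=21  ⇒  voxels=168
  2. axis=0 (YZ plane), |mask|=35  ⇒  voxels=93

remaining voxels: 93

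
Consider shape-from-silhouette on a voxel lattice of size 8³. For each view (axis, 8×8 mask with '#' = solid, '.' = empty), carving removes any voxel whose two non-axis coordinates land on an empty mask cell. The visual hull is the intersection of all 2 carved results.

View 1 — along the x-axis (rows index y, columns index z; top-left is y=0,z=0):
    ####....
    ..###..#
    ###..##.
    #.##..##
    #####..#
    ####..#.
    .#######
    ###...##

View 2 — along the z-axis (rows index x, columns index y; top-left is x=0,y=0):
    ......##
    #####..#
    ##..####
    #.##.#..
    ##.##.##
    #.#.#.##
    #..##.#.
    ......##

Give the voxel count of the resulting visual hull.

183 voxels

full grid |V| = 512
[1] x-view keeps 41 columns → grid now 328
[2] z-view keeps 35 columns → grid now 183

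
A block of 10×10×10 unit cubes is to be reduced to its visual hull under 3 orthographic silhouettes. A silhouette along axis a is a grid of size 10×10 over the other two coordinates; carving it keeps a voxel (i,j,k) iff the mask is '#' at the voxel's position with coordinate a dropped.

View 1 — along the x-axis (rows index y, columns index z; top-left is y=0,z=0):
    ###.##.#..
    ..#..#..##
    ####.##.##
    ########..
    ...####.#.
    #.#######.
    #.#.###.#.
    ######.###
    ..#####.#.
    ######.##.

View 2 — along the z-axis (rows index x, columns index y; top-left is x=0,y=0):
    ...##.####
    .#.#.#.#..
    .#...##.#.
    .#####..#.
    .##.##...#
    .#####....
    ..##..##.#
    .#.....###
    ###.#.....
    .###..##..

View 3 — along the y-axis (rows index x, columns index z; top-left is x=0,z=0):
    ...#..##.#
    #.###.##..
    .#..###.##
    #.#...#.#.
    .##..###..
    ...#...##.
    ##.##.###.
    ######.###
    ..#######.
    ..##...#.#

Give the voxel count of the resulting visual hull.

before carving: 1000 voxels (10×10×10)
carve view 1 (along x, YZ-mask fill 68/100): 680 voxels remain
carve view 2 (along z, XY-mask fill 48/100): 324 voxels remain
carve view 3 (along y, XZ-mask fill 55/100): 173 voxels remain

173 voxels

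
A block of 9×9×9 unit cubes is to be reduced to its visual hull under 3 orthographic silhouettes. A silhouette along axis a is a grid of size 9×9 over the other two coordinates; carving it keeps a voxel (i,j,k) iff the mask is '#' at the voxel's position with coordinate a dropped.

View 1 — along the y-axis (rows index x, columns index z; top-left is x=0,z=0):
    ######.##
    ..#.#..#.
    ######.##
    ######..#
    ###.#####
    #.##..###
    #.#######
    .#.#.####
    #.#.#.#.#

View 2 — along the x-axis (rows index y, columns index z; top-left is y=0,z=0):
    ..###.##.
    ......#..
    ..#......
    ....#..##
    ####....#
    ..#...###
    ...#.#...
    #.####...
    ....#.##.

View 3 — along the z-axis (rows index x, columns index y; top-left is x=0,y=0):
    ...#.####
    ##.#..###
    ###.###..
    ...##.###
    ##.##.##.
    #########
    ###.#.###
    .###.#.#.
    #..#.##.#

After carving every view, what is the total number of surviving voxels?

132 voxels

full grid |V| = 729
step 1: project along y, AND mask (59/81) → |grid| = 531
step 2: project along x, AND mask (29/81) → |grid| = 195
step 3: project along z, AND mask (54/81) → |grid| = 132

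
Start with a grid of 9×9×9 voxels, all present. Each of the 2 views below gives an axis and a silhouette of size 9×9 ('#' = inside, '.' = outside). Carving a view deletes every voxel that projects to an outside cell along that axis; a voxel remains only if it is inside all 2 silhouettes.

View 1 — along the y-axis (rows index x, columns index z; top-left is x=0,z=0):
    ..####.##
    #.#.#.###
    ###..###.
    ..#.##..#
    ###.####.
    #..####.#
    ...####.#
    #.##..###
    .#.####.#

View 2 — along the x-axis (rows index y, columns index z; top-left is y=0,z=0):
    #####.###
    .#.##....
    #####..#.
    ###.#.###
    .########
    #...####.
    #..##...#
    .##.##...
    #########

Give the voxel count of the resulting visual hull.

308 voxels

full grid |V| = 729
carve view 1 (along y, XZ-mask fill 52/81): 468 voxels remain
carve view 2 (along x, YZ-mask fill 54/81): 308 voxels remain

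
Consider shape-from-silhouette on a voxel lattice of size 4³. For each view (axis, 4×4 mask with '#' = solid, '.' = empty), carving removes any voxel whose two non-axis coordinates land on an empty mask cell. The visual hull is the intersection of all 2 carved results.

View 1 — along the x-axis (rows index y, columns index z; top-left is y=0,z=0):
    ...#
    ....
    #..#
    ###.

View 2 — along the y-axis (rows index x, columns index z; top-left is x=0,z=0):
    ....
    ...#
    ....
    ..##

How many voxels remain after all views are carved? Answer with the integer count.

initial block: 4^3 = 64
carve view 1 (along x, YZ-mask fill 6/16): 24 voxels remain
carve view 2 (along y, XZ-mask fill 3/16): 5 voxels remain

remaining voxels: 5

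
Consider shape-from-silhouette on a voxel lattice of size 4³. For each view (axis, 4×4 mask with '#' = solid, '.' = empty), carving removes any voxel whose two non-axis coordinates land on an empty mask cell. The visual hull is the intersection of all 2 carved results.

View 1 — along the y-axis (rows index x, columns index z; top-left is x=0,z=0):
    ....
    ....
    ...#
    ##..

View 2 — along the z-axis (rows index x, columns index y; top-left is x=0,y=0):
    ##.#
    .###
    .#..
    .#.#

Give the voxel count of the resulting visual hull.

|visual hull| = 5

before carving: 64 voxels (4×4×4)
step 1: project along y, AND mask (3/16) → |grid| = 12
step 2: project along z, AND mask (9/16) → |grid| = 5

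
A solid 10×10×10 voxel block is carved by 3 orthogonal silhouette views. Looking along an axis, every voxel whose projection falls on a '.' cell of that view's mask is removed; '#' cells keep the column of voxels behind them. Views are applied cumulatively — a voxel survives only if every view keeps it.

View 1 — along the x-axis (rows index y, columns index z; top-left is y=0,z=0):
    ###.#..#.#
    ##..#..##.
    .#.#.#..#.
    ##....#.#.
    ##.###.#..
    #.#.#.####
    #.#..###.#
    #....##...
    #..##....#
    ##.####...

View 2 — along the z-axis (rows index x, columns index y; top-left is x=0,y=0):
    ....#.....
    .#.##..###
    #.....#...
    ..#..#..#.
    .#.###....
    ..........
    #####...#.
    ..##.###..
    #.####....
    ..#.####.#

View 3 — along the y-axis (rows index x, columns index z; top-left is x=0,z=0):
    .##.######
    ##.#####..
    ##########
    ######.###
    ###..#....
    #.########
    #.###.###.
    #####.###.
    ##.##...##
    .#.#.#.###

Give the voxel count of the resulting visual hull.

|visual hull| = 139

before carving: 1000 voxels (10×10×10)
[1] x-view keeps 51 columns → grid now 510
[2] z-view keeps 38 columns → grid now 195
[3] y-view keeps 74 columns → grid now 139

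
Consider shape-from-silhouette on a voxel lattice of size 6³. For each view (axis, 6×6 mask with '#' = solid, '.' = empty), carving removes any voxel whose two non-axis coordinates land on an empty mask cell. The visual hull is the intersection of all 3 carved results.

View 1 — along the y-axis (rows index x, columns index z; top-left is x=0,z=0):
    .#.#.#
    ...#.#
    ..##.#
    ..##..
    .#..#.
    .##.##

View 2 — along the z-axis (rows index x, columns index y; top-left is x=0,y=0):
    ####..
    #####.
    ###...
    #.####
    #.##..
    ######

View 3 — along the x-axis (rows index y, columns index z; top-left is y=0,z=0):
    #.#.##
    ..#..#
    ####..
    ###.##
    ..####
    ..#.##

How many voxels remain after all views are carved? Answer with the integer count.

full grid |V| = 216
V1 y: intersect with XZ mask (16 set) -- 96 left
V2 z: intersect with XY mask (26 set) -- 71 left
V3 x: intersect with YZ mask (22 set) -- 46 left

voxel count = 46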